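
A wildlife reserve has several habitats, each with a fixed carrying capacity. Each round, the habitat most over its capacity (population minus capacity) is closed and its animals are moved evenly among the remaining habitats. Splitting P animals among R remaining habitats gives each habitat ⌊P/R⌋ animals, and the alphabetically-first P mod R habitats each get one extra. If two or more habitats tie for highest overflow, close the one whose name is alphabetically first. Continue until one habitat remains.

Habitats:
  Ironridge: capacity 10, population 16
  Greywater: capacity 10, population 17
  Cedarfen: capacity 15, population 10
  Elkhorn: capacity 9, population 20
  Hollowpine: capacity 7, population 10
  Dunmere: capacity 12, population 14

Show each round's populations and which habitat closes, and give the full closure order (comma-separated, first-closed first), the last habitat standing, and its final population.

Round 1: Cedarfen=10 Dunmere=14 Elkhorn=20 Greywater=17 Hollowpine=10 Ironridge=16 → close Elkhorn (overflow 11)
  20÷5 = 4 each, +1 to first 0
Round 2: Cedarfen=14 Dunmere=18 Greywater=21 Hollowpine=14 Ironridge=20 → close Greywater (overflow 11)
  21÷4 = 5 each, +1 to first 1
Round 3: Cedarfen=20 Dunmere=23 Hollowpine=19 Ironridge=25 → close Ironridge (overflow 15)
  25÷3 = 8 each, +1 to first 1
Round 4: Cedarfen=29 Dunmere=31 Hollowpine=27 → close Hollowpine (overflow 20)
  27÷2 = 13 each, +1 to first 1
Round 5: Cedarfen=43 Dunmere=44 → close Dunmere (overflow 32)
  44÷1 = 44 each, +1 to first 0

Closure order: Elkhorn, Greywater, Ironridge, Hollowpine, Dunmere
Last habitat: Cedarfen with 87 animals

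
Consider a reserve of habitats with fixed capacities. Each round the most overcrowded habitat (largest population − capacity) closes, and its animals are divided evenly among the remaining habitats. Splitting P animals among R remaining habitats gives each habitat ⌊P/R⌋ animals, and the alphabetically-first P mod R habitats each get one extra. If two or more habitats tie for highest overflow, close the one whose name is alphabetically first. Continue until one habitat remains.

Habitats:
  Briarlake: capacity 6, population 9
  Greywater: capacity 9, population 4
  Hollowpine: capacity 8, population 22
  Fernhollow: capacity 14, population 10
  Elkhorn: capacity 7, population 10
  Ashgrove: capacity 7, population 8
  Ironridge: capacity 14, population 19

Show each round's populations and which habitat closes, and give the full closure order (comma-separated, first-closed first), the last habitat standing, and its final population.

Round 1: Ashgrove=8 Briarlake=9 Elkhorn=10 Fernhollow=10 Greywater=4 Hollowpine=22 Ironridge=19 → close Hollowpine (overflow 14)
  22÷6 = 3 each, +1 to first 4
Round 2: Ashgrove=12 Briarlake=13 Elkhorn=14 Fernhollow=14 Greywater=7 Ironridge=22 → close Ironridge (overflow 8)
  22÷5 = 4 each, +1 to first 2
Round 3: Ashgrove=17 Briarlake=18 Elkhorn=18 Fernhollow=18 Greywater=11 → close Briarlake (overflow 12)
  18÷4 = 4 each, +1 to first 2
Round 4: Ashgrove=22 Elkhorn=23 Fernhollow=22 Greywater=15 → close Elkhorn (overflow 16)
  23÷3 = 7 each, +1 to first 2
Round 5: Ashgrove=30 Fernhollow=30 Greywater=22 → close Ashgrove (overflow 23)
  30÷2 = 15 each, +1 to first 0
Round 6: Fernhollow=45 Greywater=37 → close Fernhollow (overflow 31)
  45÷1 = 45 each, +1 to first 0

Closure order: Hollowpine, Ironridge, Briarlake, Elkhorn, Ashgrove, Fernhollow
Last habitat: Greywater with 82 animals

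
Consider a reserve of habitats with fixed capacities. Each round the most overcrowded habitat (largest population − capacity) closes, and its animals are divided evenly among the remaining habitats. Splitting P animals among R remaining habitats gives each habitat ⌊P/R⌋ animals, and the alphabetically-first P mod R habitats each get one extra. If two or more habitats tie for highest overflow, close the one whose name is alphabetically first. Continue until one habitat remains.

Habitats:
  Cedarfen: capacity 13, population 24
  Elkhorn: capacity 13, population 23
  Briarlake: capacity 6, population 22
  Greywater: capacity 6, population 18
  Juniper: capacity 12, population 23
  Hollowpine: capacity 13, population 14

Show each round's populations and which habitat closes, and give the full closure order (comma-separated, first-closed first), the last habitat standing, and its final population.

Round 1: Briarlake=22 Cedarfen=24 Elkhorn=23 Greywater=18 Hollowpine=14 Juniper=23 → close Briarlake (overflow 16)
  22÷5 = 4 each, +1 to first 2
Round 2: Cedarfen=29 Elkhorn=28 Greywater=22 Hollowpine=18 Juniper=27 → close Cedarfen (overflow 16)
  29÷4 = 7 each, +1 to first 1
Round 3: Elkhorn=36 Greywater=29 Hollowpine=25 Juniper=34 → close Elkhorn (overflow 23)
  36÷3 = 12 each, +1 to first 0
Round 4: Greywater=41 Hollowpine=37 Juniper=46 → close Greywater (overflow 35)
  41÷2 = 20 each, +1 to first 1
Round 5: Hollowpine=58 Juniper=66 → close Juniper (overflow 54)
  66÷1 = 66 each, +1 to first 0

Closure order: Briarlake, Cedarfen, Elkhorn, Greywater, Juniper
Last habitat: Hollowpine with 124 animals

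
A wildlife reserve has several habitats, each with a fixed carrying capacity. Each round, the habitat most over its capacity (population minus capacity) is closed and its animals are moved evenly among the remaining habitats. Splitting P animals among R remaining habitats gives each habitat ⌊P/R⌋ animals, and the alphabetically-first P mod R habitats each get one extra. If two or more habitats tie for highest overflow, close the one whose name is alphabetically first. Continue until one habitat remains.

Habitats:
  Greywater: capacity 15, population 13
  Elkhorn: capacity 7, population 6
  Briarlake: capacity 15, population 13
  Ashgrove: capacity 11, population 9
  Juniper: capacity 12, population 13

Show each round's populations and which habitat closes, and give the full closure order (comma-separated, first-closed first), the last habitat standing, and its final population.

Round 1: Ashgrove=9 Briarlake=13 Elkhorn=6 Greywater=13 Juniper=13 → close Juniper (overflow 1)
  13÷4 = 3 each, +1 to first 1
Round 2: Ashgrove=13 Briarlake=16 Elkhorn=9 Greywater=16 → close Ashgrove (overflow 2)
  13÷3 = 4 each, +1 to first 1
Round 3: Briarlake=21 Elkhorn=13 Greywater=20 → close Briarlake (overflow 6)
  21÷2 = 10 each, +1 to first 1
Round 4: Elkhorn=24 Greywater=30 → close Elkhorn (overflow 17)
  24÷1 = 24 each, +1 to first 0

Closure order: Juniper, Ashgrove, Briarlake, Elkhorn
Last habitat: Greywater with 54 animals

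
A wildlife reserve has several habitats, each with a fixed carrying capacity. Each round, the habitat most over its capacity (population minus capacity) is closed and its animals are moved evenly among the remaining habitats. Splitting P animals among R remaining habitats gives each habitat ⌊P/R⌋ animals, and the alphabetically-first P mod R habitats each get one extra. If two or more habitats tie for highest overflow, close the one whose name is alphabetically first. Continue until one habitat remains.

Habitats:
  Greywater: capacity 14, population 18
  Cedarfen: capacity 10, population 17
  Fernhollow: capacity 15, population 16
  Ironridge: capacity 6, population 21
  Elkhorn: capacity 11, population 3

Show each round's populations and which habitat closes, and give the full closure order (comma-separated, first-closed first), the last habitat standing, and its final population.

Closure order: Ironridge, Cedarfen, Greywater, Fernhollow
Last habitat: Elkhorn with 75 animals

Round 1: Cedarfen=17 Elkhorn=3 Fernhollow=16 Greywater=18 Ironridge=21 → close Ironridge (overflow 15)
  21÷4 = 5 each, +1 to first 1
Round 2: Cedarfen=23 Elkhorn=8 Fernhollow=21 Greywater=23 → close Cedarfen (overflow 13)
  23÷3 = 7 each, +1 to first 2
Round 3: Elkhorn=16 Fernhollow=29 Greywater=30 → close Greywater (overflow 16)
  30÷2 = 15 each, +1 to first 0
Round 4: Elkhorn=31 Fernhollow=44 → close Fernhollow (overflow 29)
  44÷1 = 44 each, +1 to first 0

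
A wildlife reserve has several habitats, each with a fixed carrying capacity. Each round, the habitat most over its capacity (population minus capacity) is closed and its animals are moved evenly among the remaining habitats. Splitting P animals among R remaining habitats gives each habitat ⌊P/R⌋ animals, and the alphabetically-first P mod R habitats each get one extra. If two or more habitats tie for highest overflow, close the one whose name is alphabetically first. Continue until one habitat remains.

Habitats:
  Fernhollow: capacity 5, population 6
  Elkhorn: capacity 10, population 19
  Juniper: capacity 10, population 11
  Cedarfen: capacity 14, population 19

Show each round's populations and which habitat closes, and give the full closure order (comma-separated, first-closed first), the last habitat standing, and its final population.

Round 1: Cedarfen=19 Elkhorn=19 Fernhollow=6 Juniper=11 → close Elkhorn (overflow 9)
  19÷3 = 6 each, +1 to first 1
Round 2: Cedarfen=26 Fernhollow=12 Juniper=17 → close Cedarfen (overflow 12)
  26÷2 = 13 each, +1 to first 0
Round 3: Fernhollow=25 Juniper=30 → close Fernhollow (overflow 20)
  25÷1 = 25 each, +1 to first 0

Closure order: Elkhorn, Cedarfen, Fernhollow
Last habitat: Juniper with 55 animals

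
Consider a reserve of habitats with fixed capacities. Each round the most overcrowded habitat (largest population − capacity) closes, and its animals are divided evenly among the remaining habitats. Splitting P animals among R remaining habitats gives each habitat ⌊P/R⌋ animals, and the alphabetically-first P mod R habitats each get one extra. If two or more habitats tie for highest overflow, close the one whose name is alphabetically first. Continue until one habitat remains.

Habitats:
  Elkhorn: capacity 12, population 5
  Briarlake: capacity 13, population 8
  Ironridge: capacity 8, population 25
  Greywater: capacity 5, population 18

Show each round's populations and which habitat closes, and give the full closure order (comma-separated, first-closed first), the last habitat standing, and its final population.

Round 1: Briarlake=8 Elkhorn=5 Greywater=18 Ironridge=25 → close Ironridge (overflow 17)
  25÷3 = 8 each, +1 to first 1
Round 2: Briarlake=17 Elkhorn=13 Greywater=26 → close Greywater (overflow 21)
  26÷2 = 13 each, +1 to first 0
Round 3: Briarlake=30 Elkhorn=26 → close Briarlake (overflow 17)
  30÷1 = 30 each, +1 to first 0

Closure order: Ironridge, Greywater, Briarlake
Last habitat: Elkhorn with 56 animals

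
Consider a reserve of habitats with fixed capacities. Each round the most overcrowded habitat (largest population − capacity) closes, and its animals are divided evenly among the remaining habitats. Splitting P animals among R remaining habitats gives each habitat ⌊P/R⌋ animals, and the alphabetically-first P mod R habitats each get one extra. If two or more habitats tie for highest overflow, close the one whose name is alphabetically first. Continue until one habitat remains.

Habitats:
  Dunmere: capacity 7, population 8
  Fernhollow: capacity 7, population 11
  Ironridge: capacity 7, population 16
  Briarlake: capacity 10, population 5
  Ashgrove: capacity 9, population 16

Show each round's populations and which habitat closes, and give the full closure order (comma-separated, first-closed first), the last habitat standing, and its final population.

Round 1: Ashgrove=16 Briarlake=5 Dunmere=8 Fernhollow=11 Ironridge=16 → close Ironridge (overflow 9)
  16÷4 = 4 each, +1 to first 0
Round 2: Ashgrove=20 Briarlake=9 Dunmere=12 Fernhollow=15 → close Ashgrove (overflow 11)
  20÷3 = 6 each, +1 to first 2
Round 3: Briarlake=16 Dunmere=19 Fernhollow=21 → close Fernhollow (overflow 14)
  21÷2 = 10 each, +1 to first 1
Round 4: Briarlake=27 Dunmere=29 → close Dunmere (overflow 22)
  29÷1 = 29 each, +1 to first 0

Closure order: Ironridge, Ashgrove, Fernhollow, Dunmere
Last habitat: Briarlake with 56 animals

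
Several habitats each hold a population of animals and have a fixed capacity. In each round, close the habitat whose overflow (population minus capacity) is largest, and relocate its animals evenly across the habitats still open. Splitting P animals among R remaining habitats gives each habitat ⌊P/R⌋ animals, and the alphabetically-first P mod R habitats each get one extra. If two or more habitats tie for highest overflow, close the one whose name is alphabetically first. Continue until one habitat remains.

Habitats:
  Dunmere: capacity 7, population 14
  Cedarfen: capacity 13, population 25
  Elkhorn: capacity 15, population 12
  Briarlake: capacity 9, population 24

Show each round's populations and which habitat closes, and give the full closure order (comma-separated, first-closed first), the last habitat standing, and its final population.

Closure order: Briarlake, Cedarfen, Dunmere
Last habitat: Elkhorn with 75 animals

Round 1: Briarlake=24 Cedarfen=25 Dunmere=14 Elkhorn=12 → close Briarlake (overflow 15)
  24÷3 = 8 each, +1 to first 0
Round 2: Cedarfen=33 Dunmere=22 Elkhorn=20 → close Cedarfen (overflow 20)
  33÷2 = 16 each, +1 to first 1
Round 3: Dunmere=39 Elkhorn=36 → close Dunmere (overflow 32)
  39÷1 = 39 each, +1 to first 0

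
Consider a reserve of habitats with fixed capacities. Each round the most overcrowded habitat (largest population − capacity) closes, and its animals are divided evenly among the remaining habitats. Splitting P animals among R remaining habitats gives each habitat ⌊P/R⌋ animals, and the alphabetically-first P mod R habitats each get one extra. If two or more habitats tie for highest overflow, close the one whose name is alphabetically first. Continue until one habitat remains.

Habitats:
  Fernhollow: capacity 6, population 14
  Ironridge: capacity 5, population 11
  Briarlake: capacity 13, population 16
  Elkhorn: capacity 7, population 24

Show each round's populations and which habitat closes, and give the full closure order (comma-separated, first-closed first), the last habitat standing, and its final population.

Closure order: Elkhorn, Fernhollow, Ironridge
Last habitat: Briarlake with 65 animals

Round 1: Briarlake=16 Elkhorn=24 Fernhollow=14 Ironridge=11 → close Elkhorn (overflow 17)
  24÷3 = 8 each, +1 to first 0
Round 2: Briarlake=24 Fernhollow=22 Ironridge=19 → close Fernhollow (overflow 16)
  22÷2 = 11 each, +1 to first 0
Round 3: Briarlake=35 Ironridge=30 → close Ironridge (overflow 25)
  30÷1 = 30 each, +1 to first 0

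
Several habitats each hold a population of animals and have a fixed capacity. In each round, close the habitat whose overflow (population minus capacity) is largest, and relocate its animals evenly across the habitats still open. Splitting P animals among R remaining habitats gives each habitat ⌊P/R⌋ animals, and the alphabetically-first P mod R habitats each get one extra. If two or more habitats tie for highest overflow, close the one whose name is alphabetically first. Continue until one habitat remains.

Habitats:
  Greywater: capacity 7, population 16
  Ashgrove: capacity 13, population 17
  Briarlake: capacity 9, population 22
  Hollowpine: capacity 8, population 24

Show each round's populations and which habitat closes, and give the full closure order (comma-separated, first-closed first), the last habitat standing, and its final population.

Round 1: Ashgrove=17 Briarlake=22 Greywater=16 Hollowpine=24 → close Hollowpine (overflow 16)
  24÷3 = 8 each, +1 to first 0
Round 2: Ashgrove=25 Briarlake=30 Greywater=24 → close Briarlake (overflow 21)
  30÷2 = 15 each, +1 to first 0
Round 3: Ashgrove=40 Greywater=39 → close Greywater (overflow 32)
  39÷1 = 39 each, +1 to first 0

Closure order: Hollowpine, Briarlake, Greywater
Last habitat: Ashgrove with 79 animals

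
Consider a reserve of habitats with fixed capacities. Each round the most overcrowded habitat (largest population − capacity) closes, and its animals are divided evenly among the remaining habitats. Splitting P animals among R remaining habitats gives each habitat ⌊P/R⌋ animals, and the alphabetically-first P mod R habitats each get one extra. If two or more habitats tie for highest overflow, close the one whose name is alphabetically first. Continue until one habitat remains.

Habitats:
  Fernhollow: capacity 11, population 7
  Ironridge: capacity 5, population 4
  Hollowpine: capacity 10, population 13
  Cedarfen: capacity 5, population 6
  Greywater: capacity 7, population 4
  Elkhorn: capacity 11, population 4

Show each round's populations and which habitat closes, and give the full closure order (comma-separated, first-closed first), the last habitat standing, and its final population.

Closure order: Hollowpine, Cedarfen, Ironridge, Fernhollow, Elkhorn
Last habitat: Greywater with 38 animals

Round 1: Cedarfen=6 Elkhorn=4 Fernhollow=7 Greywater=4 Hollowpine=13 Ironridge=4 → close Hollowpine (overflow 3)
  13÷5 = 2 each, +1 to first 3
Round 2: Cedarfen=9 Elkhorn=7 Fernhollow=10 Greywater=6 Ironridge=6 → close Cedarfen (overflow 4)
  9÷4 = 2 each, +1 to first 1
Round 3: Elkhorn=10 Fernhollow=12 Greywater=8 Ironridge=8 → close Ironridge (overflow 3)
  8÷3 = 2 each, +1 to first 2
Round 4: Elkhorn=13 Fernhollow=15 Greywater=10 → close Fernhollow (overflow 4)
  15÷2 = 7 each, +1 to first 1
Round 5: Elkhorn=21 Greywater=17 → close Elkhorn (overflow 10)
  21÷1 = 21 each, +1 to first 0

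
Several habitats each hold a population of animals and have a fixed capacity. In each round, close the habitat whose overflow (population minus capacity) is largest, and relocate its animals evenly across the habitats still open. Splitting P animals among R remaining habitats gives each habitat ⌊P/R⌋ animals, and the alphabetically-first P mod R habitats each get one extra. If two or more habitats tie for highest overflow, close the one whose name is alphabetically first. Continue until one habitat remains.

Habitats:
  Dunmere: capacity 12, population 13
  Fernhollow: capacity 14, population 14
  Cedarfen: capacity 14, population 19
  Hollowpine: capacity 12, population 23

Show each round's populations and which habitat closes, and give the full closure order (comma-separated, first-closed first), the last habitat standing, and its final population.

Closure order: Hollowpine, Cedarfen, Dunmere
Last habitat: Fernhollow with 69 animals

Round 1: Cedarfen=19 Dunmere=13 Fernhollow=14 Hollowpine=23 → close Hollowpine (overflow 11)
  23÷3 = 7 each, +1 to first 2
Round 2: Cedarfen=27 Dunmere=21 Fernhollow=21 → close Cedarfen (overflow 13)
  27÷2 = 13 each, +1 to first 1
Round 3: Dunmere=35 Fernhollow=34 → close Dunmere (overflow 23)
  35÷1 = 35 each, +1 to first 0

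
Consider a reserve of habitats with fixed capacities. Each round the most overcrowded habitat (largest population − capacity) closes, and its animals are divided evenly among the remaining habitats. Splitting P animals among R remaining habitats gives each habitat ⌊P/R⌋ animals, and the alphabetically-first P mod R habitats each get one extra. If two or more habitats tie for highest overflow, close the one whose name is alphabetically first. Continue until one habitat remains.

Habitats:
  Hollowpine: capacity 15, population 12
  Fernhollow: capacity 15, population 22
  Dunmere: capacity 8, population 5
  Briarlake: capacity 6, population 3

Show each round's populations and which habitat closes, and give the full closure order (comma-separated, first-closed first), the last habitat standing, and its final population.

Closure order: Fernhollow, Briarlake, Dunmere
Last habitat: Hollowpine with 42 animals

Round 1: Briarlake=3 Dunmere=5 Fernhollow=22 Hollowpine=12 → close Fernhollow (overflow 7)
  22÷3 = 7 each, +1 to first 1
Round 2: Briarlake=11 Dunmere=12 Hollowpine=19 → close Briarlake (overflow 5)
  11÷2 = 5 each, +1 to first 1
Round 3: Dunmere=18 Hollowpine=24 → close Dunmere (overflow 10)
  18÷1 = 18 each, +1 to first 0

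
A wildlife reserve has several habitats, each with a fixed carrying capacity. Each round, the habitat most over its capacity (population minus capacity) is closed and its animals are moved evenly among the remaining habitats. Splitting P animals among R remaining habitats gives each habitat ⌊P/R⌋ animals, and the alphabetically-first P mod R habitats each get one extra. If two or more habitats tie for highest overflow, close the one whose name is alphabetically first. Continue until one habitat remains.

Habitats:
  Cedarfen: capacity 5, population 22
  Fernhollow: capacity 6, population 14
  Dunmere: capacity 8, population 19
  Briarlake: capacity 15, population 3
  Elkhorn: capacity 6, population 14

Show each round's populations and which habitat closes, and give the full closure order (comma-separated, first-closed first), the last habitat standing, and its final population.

Closure order: Cedarfen, Dunmere, Elkhorn, Fernhollow
Last habitat: Briarlake with 72 animals

Round 1: Briarlake=3 Cedarfen=22 Dunmere=19 Elkhorn=14 Fernhollow=14 → close Cedarfen (overflow 17)
  22÷4 = 5 each, +1 to first 2
Round 2: Briarlake=9 Dunmere=25 Elkhorn=19 Fernhollow=19 → close Dunmere (overflow 17)
  25÷3 = 8 each, +1 to first 1
Round 3: Briarlake=18 Elkhorn=27 Fernhollow=27 → close Elkhorn (overflow 21)
  27÷2 = 13 each, +1 to first 1
Round 4: Briarlake=32 Fernhollow=40 → close Fernhollow (overflow 34)
  40÷1 = 40 each, +1 to first 0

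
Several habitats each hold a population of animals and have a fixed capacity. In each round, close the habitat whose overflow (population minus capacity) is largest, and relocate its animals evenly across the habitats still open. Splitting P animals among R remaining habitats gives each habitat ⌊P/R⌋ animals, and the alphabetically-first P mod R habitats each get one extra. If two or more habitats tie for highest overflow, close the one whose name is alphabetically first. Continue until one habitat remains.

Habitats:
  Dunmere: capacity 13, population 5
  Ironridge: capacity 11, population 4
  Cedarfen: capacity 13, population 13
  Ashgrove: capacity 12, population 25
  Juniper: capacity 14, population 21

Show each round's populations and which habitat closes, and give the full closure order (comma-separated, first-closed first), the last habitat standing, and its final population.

Closure order: Ashgrove, Juniper, Cedarfen, Dunmere
Last habitat: Ironridge with 68 animals

Round 1: Ashgrove=25 Cedarfen=13 Dunmere=5 Ironridge=4 Juniper=21 → close Ashgrove (overflow 13)
  25÷4 = 6 each, +1 to first 1
Round 2: Cedarfen=20 Dunmere=11 Ironridge=10 Juniper=27 → close Juniper (overflow 13)
  27÷3 = 9 each, +1 to first 0
Round 3: Cedarfen=29 Dunmere=20 Ironridge=19 → close Cedarfen (overflow 16)
  29÷2 = 14 each, +1 to first 1
Round 4: Dunmere=35 Ironridge=33 → close Dunmere (overflow 22)
  35÷1 = 35 each, +1 to first 0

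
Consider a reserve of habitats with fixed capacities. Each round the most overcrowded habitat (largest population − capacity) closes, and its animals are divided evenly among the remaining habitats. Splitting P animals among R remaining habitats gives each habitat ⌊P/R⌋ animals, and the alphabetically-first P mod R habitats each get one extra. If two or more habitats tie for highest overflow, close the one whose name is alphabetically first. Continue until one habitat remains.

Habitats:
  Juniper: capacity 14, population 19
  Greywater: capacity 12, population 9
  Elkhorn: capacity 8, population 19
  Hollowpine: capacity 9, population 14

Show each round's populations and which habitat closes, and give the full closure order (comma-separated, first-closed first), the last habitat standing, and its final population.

Round 1: Elkhorn=19 Greywater=9 Hollowpine=14 Juniper=19 → close Elkhorn (overflow 11)
  19÷3 = 6 each, +1 to first 1
Round 2: Greywater=16 Hollowpine=20 Juniper=25 → close Hollowpine (overflow 11)
  20÷2 = 10 each, +1 to first 0
Round 3: Greywater=26 Juniper=35 → close Juniper (overflow 21)
  35÷1 = 35 each, +1 to first 0

Closure order: Elkhorn, Hollowpine, Juniper
Last habitat: Greywater with 61 animals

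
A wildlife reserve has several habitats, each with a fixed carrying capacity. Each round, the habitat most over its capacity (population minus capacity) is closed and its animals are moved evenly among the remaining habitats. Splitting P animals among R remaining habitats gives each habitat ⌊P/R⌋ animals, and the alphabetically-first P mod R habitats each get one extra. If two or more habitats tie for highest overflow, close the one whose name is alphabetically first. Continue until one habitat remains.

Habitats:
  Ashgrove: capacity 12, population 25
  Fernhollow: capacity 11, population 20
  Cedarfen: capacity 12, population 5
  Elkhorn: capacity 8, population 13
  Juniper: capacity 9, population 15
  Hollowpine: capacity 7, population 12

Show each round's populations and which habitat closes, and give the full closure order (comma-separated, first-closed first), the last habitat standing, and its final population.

Round 1: Ashgrove=25 Cedarfen=5 Elkhorn=13 Fernhollow=20 Hollowpine=12 Juniper=15 → close Ashgrove (overflow 13)
  25÷5 = 5 each, +1 to first 0
Round 2: Cedarfen=10 Elkhorn=18 Fernhollow=25 Hollowpine=17 Juniper=20 → close Fernhollow (overflow 14)
  25÷4 = 6 each, +1 to first 1
Round 3: Cedarfen=17 Elkhorn=24 Hollowpine=23 Juniper=26 → close Juniper (overflow 17)
  26÷3 = 8 each, +1 to first 2
Round 4: Cedarfen=26 Elkhorn=33 Hollowpine=31 → close Elkhorn (overflow 25)
  33÷2 = 16 each, +1 to first 1
Round 5: Cedarfen=43 Hollowpine=47 → close Hollowpine (overflow 40)
  47÷1 = 47 each, +1 to first 0

Closure order: Ashgrove, Fernhollow, Juniper, Elkhorn, Hollowpine
Last habitat: Cedarfen with 90 animals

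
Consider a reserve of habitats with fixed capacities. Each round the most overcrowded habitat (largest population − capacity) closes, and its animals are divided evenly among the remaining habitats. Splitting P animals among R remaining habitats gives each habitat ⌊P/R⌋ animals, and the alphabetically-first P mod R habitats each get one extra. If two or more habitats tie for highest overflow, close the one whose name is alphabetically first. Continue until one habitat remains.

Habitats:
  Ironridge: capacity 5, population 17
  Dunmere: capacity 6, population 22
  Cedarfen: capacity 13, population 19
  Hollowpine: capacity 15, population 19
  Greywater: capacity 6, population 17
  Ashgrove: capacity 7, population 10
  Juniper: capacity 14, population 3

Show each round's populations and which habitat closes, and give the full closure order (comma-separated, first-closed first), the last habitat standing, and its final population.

Round 1: Ashgrove=10 Cedarfen=19 Dunmere=22 Greywater=17 Hollowpine=19 Ironridge=17 Juniper=3 → close Dunmere (overflow 16)
  22÷6 = 3 each, +1 to first 4
Round 2: Ashgrove=14 Cedarfen=23 Greywater=21 Hollowpine=23 Ironridge=20 Juniper=6 → close Greywater (overflow 15)
  21÷5 = 4 each, +1 to first 1
Round 3: Ashgrove=19 Cedarfen=27 Hollowpine=27 Ironridge=24 Juniper=10 → close Ironridge (overflow 19)
  24÷4 = 6 each, +1 to first 0
Round 4: Ashgrove=25 Cedarfen=33 Hollowpine=33 Juniper=16 → close Cedarfen (overflow 20)
  33÷3 = 11 each, +1 to first 0
Round 5: Ashgrove=36 Hollowpine=44 Juniper=27 → close Ashgrove (overflow 29)
  36÷2 = 18 each, +1 to first 0
Round 6: Hollowpine=62 Juniper=45 → close Hollowpine (overflow 47)
  62÷1 = 62 each, +1 to first 0

Closure order: Dunmere, Greywater, Ironridge, Cedarfen, Ashgrove, Hollowpine
Last habitat: Juniper with 107 animals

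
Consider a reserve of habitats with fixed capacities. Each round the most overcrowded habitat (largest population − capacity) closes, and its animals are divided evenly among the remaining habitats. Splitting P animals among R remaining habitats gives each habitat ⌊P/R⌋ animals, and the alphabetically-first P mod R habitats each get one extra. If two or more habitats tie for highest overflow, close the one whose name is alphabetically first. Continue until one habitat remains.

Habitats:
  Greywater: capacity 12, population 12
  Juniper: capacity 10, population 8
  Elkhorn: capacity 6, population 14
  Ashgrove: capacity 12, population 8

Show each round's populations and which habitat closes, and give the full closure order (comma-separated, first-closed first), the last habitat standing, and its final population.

Closure order: Elkhorn, Greywater, Ashgrove
Last habitat: Juniper with 42 animals

Round 1: Ashgrove=8 Elkhorn=14 Greywater=12 Juniper=8 → close Elkhorn (overflow 8)
  14÷3 = 4 each, +1 to first 2
Round 2: Ashgrove=13 Greywater=17 Juniper=12 → close Greywater (overflow 5)
  17÷2 = 8 each, +1 to first 1
Round 3: Ashgrove=22 Juniper=20 → close Ashgrove (overflow 10)
  22÷1 = 22 each, +1 to first 0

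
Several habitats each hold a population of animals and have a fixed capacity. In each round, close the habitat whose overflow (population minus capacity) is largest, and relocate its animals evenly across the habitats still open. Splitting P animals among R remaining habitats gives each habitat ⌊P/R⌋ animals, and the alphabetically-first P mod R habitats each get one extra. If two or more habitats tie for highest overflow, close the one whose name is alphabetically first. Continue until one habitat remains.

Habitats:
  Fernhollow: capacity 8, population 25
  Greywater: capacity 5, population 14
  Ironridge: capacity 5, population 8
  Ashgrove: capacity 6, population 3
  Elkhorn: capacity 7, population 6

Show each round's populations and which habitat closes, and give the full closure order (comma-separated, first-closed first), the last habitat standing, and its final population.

Round 1: Ashgrove=3 Elkhorn=6 Fernhollow=25 Greywater=14 Ironridge=8 → close Fernhollow (overflow 17)
  25÷4 = 6 each, +1 to first 1
Round 2: Ashgrove=10 Elkhorn=12 Greywater=20 Ironridge=14 → close Greywater (overflow 15)
  20÷3 = 6 each, +1 to first 2
Round 3: Ashgrove=17 Elkhorn=19 Ironridge=20 → close Ironridge (overflow 15)
  20÷2 = 10 each, +1 to first 0
Round 4: Ashgrove=27 Elkhorn=29 → close Elkhorn (overflow 22)
  29÷1 = 29 each, +1 to first 0

Closure order: Fernhollow, Greywater, Ironridge, Elkhorn
Last habitat: Ashgrove with 56 animals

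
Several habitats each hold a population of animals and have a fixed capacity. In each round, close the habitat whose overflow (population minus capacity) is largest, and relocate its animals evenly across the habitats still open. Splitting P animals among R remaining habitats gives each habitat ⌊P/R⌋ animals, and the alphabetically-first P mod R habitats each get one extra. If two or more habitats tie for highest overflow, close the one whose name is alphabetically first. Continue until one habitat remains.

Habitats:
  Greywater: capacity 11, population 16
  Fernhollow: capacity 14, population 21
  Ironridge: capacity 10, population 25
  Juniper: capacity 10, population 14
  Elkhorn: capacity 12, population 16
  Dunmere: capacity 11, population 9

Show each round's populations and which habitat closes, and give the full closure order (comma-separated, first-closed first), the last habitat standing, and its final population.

Closure order: Ironridge, Fernhollow, Elkhorn, Greywater, Juniper
Last habitat: Dunmere with 101 animals

Round 1: Dunmere=9 Elkhorn=16 Fernhollow=21 Greywater=16 Ironridge=25 Juniper=14 → close Ironridge (overflow 15)
  25÷5 = 5 each, +1 to first 0
Round 2: Dunmere=14 Elkhorn=21 Fernhollow=26 Greywater=21 Juniper=19 → close Fernhollow (overflow 12)
  26÷4 = 6 each, +1 to first 2
Round 3: Dunmere=21 Elkhorn=28 Greywater=27 Juniper=25 → close Elkhorn (overflow 16)
  28÷3 = 9 each, +1 to first 1
Round 4: Dunmere=31 Greywater=36 Juniper=34 → close Greywater (overflow 25)
  36÷2 = 18 each, +1 to first 0
Round 5: Dunmere=49 Juniper=52 → close Juniper (overflow 42)
  52÷1 = 52 each, +1 to first 0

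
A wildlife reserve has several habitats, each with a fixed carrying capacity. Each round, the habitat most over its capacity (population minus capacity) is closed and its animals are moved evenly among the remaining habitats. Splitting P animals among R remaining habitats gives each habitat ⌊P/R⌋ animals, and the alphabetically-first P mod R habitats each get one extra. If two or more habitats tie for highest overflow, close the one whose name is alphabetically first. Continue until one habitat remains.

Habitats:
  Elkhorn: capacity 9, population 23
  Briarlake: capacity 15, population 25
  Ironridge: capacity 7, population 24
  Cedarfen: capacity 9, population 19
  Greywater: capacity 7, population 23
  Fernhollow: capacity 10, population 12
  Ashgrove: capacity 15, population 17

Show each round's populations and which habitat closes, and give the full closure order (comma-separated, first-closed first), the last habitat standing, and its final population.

Closure order: Ironridge, Greywater, Elkhorn, Briarlake, Cedarfen, Ashgrove
Last habitat: Fernhollow with 143 animals

Round 1: Ashgrove=17 Briarlake=25 Cedarfen=19 Elkhorn=23 Fernhollow=12 Greywater=23 Ironridge=24 → close Ironridge (overflow 17)
  24÷6 = 4 each, +1 to first 0
Round 2: Ashgrove=21 Briarlake=29 Cedarfen=23 Elkhorn=27 Fernhollow=16 Greywater=27 → close Greywater (overflow 20)
  27÷5 = 5 each, +1 to first 2
Round 3: Ashgrove=27 Briarlake=35 Cedarfen=28 Elkhorn=32 Fernhollow=21 → close Elkhorn (overflow 23)
  32÷4 = 8 each, +1 to first 0
Round 4: Ashgrove=35 Briarlake=43 Cedarfen=36 Fernhollow=29 → close Briarlake (overflow 28)
  43÷3 = 14 each, +1 to first 1
Round 5: Ashgrove=50 Cedarfen=50 Fernhollow=43 → close Cedarfen (overflow 41)
  50÷2 = 25 each, +1 to first 0
Round 6: Ashgrove=75 Fernhollow=68 → close Ashgrove (overflow 60)
  75÷1 = 75 each, +1 to first 0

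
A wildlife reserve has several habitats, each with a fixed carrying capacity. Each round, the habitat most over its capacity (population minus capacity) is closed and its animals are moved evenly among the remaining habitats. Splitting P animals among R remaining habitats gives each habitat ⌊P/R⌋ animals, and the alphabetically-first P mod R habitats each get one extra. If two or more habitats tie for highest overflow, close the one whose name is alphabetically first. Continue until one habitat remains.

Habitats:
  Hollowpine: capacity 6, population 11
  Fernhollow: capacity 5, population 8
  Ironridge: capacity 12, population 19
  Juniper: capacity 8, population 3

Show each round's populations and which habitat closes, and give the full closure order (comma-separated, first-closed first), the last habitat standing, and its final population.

Round 1: Fernhollow=8 Hollowpine=11 Ironridge=19 Juniper=3 → close Ironridge (overflow 7)
  19÷3 = 6 each, +1 to first 1
Round 2: Fernhollow=15 Hollowpine=17 Juniper=9 → close Hollowpine (overflow 11)
  17÷2 = 8 each, +1 to first 1
Round 3: Fernhollow=24 Juniper=17 → close Fernhollow (overflow 19)
  24÷1 = 24 each, +1 to first 0

Closure order: Ironridge, Hollowpine, Fernhollow
Last habitat: Juniper with 41 animals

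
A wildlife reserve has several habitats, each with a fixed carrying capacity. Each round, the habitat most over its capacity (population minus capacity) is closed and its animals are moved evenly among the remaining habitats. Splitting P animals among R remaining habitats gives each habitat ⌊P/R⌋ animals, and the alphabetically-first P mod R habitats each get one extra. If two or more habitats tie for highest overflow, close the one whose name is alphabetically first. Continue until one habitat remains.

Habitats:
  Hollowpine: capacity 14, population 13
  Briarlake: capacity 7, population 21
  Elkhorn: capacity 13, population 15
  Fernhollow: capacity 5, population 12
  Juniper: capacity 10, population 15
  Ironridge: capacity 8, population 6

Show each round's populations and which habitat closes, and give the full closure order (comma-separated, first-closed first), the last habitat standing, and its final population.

Round 1: Briarlake=21 Elkhorn=15 Fernhollow=12 Hollowpine=13 Ironridge=6 Juniper=15 → close Briarlake (overflow 14)
  21÷5 = 4 each, +1 to first 1
Round 2: Elkhorn=20 Fernhollow=16 Hollowpine=17 Ironridge=10 Juniper=19 → close Fernhollow (overflow 11)
  16÷4 = 4 each, +1 to first 0
Round 3: Elkhorn=24 Hollowpine=21 Ironridge=14 Juniper=23 → close Juniper (overflow 13)
  23÷3 = 7 each, +1 to first 2
Round 4: Elkhorn=32 Hollowpine=29 Ironridge=21 → close Elkhorn (overflow 19)
  32÷2 = 16 each, +1 to first 0
Round 5: Hollowpine=45 Ironridge=37 → close Hollowpine (overflow 31)
  45÷1 = 45 each, +1 to first 0

Closure order: Briarlake, Fernhollow, Juniper, Elkhorn, Hollowpine
Last habitat: Ironridge with 82 animals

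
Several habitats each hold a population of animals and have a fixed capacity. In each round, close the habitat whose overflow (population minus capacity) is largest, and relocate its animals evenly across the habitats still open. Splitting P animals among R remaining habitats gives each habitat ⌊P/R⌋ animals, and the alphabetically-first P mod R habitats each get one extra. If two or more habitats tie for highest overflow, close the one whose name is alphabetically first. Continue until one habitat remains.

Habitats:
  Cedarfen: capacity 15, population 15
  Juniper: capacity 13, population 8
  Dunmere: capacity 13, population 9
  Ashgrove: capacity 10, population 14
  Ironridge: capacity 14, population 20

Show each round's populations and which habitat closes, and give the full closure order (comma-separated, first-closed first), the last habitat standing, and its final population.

Round 1: Ashgrove=14 Cedarfen=15 Dunmere=9 Ironridge=20 Juniper=8 → close Ironridge (overflow 6)
  20÷4 = 5 each, +1 to first 0
Round 2: Ashgrove=19 Cedarfen=20 Dunmere=14 Juniper=13 → close Ashgrove (overflow 9)
  19÷3 = 6 each, +1 to first 1
Round 3: Cedarfen=27 Dunmere=20 Juniper=19 → close Cedarfen (overflow 12)
  27÷2 = 13 each, +1 to first 1
Round 4: Dunmere=34 Juniper=32 → close Dunmere (overflow 21)
  34÷1 = 34 each, +1 to first 0

Closure order: Ironridge, Ashgrove, Cedarfen, Dunmere
Last habitat: Juniper with 66 animals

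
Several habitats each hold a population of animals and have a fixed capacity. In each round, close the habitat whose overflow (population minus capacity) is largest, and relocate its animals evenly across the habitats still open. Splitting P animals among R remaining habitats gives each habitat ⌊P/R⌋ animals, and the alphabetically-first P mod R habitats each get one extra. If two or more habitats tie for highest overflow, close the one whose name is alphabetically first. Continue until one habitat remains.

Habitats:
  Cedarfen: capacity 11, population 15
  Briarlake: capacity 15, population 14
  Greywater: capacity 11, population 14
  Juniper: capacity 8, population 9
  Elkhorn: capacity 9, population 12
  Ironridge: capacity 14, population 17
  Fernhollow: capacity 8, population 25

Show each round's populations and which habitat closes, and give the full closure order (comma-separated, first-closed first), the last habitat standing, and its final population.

Round 1: Briarlake=14 Cedarfen=15 Elkhorn=12 Fernhollow=25 Greywater=14 Ironridge=17 Juniper=9 → close Fernhollow (overflow 17)
  25÷6 = 4 each, +1 to first 1
Round 2: Briarlake=19 Cedarfen=19 Elkhorn=16 Greywater=18 Ironridge=21 Juniper=13 → close Cedarfen (overflow 8)
  19÷5 = 3 each, +1 to first 4
Round 3: Briarlake=23 Elkhorn=20 Greywater=22 Ironridge=25 Juniper=16 → close Elkhorn (overflow 11)
  20÷4 = 5 each, +1 to first 0
Round 4: Briarlake=28 Greywater=27 Ironridge=30 Juniper=21 → close Greywater (overflow 16)
  27÷3 = 9 each, +1 to first 0
Round 5: Briarlake=37 Ironridge=39 Juniper=30 → close Ironridge (overflow 25)
  39÷2 = 19 each, +1 to first 1
Round 6: Briarlake=57 Juniper=49 → close Briarlake (overflow 42)
  57÷1 = 57 each, +1 to first 0

Closure order: Fernhollow, Cedarfen, Elkhorn, Greywater, Ironridge, Briarlake
Last habitat: Juniper with 106 animals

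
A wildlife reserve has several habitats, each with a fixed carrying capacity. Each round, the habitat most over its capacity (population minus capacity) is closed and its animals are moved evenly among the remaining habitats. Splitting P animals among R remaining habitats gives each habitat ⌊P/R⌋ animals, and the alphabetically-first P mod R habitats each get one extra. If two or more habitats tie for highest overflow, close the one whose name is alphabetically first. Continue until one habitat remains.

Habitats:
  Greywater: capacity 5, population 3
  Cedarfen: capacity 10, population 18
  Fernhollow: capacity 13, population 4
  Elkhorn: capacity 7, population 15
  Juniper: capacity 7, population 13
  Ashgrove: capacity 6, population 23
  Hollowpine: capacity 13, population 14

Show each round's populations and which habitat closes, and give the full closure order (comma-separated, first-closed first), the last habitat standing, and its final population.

Round 1: Ashgrove=23 Cedarfen=18 Elkhorn=15 Fernhollow=4 Greywater=3 Hollowpine=14 Juniper=13 → close Ashgrove (overflow 17)
  23÷6 = 3 each, +1 to first 5
Round 2: Cedarfen=22 Elkhorn=19 Fernhollow=8 Greywater=7 Hollowpine=18 Juniper=16 → close Cedarfen (overflow 12)
  22÷5 = 4 each, +1 to first 2
Round 3: Elkhorn=24 Fernhollow=13 Greywater=11 Hollowpine=22 Juniper=20 → close Elkhorn (overflow 17)
  24÷4 = 6 each, +1 to first 0
Round 4: Fernhollow=19 Greywater=17 Hollowpine=28 Juniper=26 → close Juniper (overflow 19)
  26÷3 = 8 each, +1 to first 2
Round 5: Fernhollow=28 Greywater=26 Hollowpine=36 → close Hollowpine (overflow 23)
  36÷2 = 18 each, +1 to first 0
Round 6: Fernhollow=46 Greywater=44 → close Greywater (overflow 39)
  44÷1 = 44 each, +1 to first 0

Closure order: Ashgrove, Cedarfen, Elkhorn, Juniper, Hollowpine, Greywater
Last habitat: Fernhollow with 90 animals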